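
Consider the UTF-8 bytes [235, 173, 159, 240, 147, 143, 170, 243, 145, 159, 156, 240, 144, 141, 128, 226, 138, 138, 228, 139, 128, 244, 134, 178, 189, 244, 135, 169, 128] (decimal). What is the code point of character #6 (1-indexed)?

U+42C0

Offset 0: leading byte 0xEB = 11101011 → 3-byte char #1 = EB AD 9F.
Offset 3: leading byte 0xF0 = 11110000 → 4-byte char #2 = F0 93 8F AA.
Offset 7: leading byte 0xF3 = 11110011 → 4-byte char #3 = F3 91 9F 9C.
Offset 11: leading byte 0xF0 = 11110000 → 4-byte char #4 = F0 90 8D 80.
Offset 15: leading byte 0xE2 = 11100010 → 3-byte char #5 = E2 8A 8A.
Offset 18: leading byte 0xE4 = 11100100 → 3-byte char #6 = E4 8B 80.
Leading byte 0xE4 = 11100100 matches 1110xxxx → 3-byte sequence.
Byte 1: 0xE4 = 11100100, payload 0100 (4 bits).
Byte 2: 0x8B = 10001011 (10xxxxxx ✓), payload 001011.
Byte 3: 0x80 = 10000000 (10xxxxxx ✓), payload 000000.
Concatenate: 0100001011000000 = 0x42C0 (16 bits → U+42C0).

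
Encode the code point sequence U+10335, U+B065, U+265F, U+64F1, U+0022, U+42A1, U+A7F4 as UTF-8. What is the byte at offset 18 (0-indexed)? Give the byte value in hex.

U+10335 → 4-byte form F0 90 8C B5 at offsets 0–3.
U+B065 → 3-byte form EB 81 A5 at offsets 4–6.
U+265F → 3-byte form E2 99 9F at offsets 7–9.
U+64F1 → 3-byte form E6 93 B1 at offsets 10–12.
U+0022 → 1-byte form 22 at offsets 13–13.
U+42A1 → 3-byte form E4 8A A1 at offsets 14–16.
U+A7F4 → 3-byte form EA 9F B4 at offsets 17–19.
Offset 18 falls in char 7's range; it's byte 2 of EA 9F B4 = 0x9F.

0x9F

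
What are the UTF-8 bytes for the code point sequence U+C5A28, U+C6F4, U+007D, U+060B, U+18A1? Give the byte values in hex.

U+C5A28: 4-byte form → F3 85 A8 A8.
U+C6F4: 3-byte form → EC 9B B4.
U+007D: 1-byte form → 7D.
U+060B: 2-byte form → D8 8B.
U+18A1: 3-byte form → E1 A2 A1.
Concatenated (13 bytes): F3 85 A8 A8 EC 9B B4 7D D8 8B E1 A2 A1.

F3 85 A8 A8 EC 9B B4 7D D8 8B E1 A2 A1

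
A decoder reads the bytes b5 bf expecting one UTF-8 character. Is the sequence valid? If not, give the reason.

invalid (continuation byte with no leading byte)

Byte 0xB5 = 10110101 has the form 10xxxxxx — a continuation byte — but there is no preceding leading byte.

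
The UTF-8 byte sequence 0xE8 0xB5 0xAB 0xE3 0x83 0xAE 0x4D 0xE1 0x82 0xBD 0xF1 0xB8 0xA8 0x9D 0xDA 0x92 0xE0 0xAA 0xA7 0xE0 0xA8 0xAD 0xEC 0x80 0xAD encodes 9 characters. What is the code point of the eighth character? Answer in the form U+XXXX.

U+0A2D

Offset 0: leading byte 0xE8 = 11101000 → 3-byte char #1 = E8 B5 AB.
Offset 3: leading byte 0xE3 = 11100011 → 3-byte char #2 = E3 83 AE.
Offset 6: leading byte 0x4D = 01001101 → 1-byte char #3 = 4D.
Offset 7: leading byte 0xE1 = 11100001 → 3-byte char #4 = E1 82 BD.
Offset 10: leading byte 0xF1 = 11110001 → 4-byte char #5 = F1 B8 A8 9D.
Offset 14: leading byte 0xDA = 11011010 → 2-byte char #6 = DA 92.
Offset 16: leading byte 0xE0 = 11100000 → 3-byte char #7 = E0 AA A7.
Offset 19: leading byte 0xE0 = 11100000 → 3-byte char #8 = E0 A8 AD.
Leading byte 0xE0 = 11100000 matches 1110xxxx → 3-byte sequence.
Byte 1: 0xE0 = 11100000, payload 0000 (4 bits).
Byte 2: 0xA8 = 10101000 (10xxxxxx ✓), payload 101000.
Byte 3: 0xAD = 10101101 (10xxxxxx ✓), payload 101101.
Concatenate: 0000101000101101 = 0xA2D (16 bits → U+0A2D).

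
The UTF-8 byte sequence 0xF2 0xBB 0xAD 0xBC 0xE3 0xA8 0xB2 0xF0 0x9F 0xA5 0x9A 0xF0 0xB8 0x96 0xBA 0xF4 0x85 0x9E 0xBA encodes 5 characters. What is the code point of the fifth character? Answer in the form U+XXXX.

Offset 0: leading byte 0xF2 = 11110010 → 4-byte char #1 = F2 BB AD BC.
Offset 4: leading byte 0xE3 = 11100011 → 3-byte char #2 = E3 A8 B2.
Offset 7: leading byte 0xF0 = 11110000 → 4-byte char #3 = F0 9F A5 9A.
Offset 11: leading byte 0xF0 = 11110000 → 4-byte char #4 = F0 B8 96 BA.
Offset 15: leading byte 0xF4 = 11110100 → 4-byte char #5 = F4 85 9E BA.
Leading byte 0xF4 = 11110100 matches 11110xxx → 4-byte sequence.
Byte 1: 0xF4 = 11110100, payload 100 (3 bits).
Byte 2: 0x85 = 10000101 (10xxxxxx ✓), payload 000101.
Byte 3: 0x9E = 10011110 (10xxxxxx ✓), payload 011110.
Byte 4: 0xBA = 10111010 (10xxxxxx ✓), payload 111010.
Concatenate: 100000101011110111010 = 0x1057BA (21 bits → U+1057BA).

U+1057BA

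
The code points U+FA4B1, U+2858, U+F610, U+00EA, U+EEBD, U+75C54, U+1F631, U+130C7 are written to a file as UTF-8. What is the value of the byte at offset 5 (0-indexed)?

0xA1

U+FA4B1 → 4-byte form F3 BA 92 B1 at offsets 0–3.
U+2858 → 3-byte form E2 A1 98 at offsets 4–6.
Offset 5 falls in char 2's range; it's byte 2 of E2 A1 98 = 0xA1.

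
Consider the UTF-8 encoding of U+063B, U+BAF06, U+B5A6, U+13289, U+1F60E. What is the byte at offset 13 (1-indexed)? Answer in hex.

1-indexed offset 13 is 0-indexed offset 12.
U+063B → 2-byte form D8 BB at offsets 0–1.
U+BAF06 → 4-byte form F2 BA BC 86 at offsets 2–5.
U+B5A6 → 3-byte form EB 96 A6 at offsets 6–8.
U+13289 → 4-byte form F0 93 8A 89 at offsets 9–12.
Offset 12 falls in char 4's range; it's byte 4 of F0 93 8A 89 = 0x89.

0x89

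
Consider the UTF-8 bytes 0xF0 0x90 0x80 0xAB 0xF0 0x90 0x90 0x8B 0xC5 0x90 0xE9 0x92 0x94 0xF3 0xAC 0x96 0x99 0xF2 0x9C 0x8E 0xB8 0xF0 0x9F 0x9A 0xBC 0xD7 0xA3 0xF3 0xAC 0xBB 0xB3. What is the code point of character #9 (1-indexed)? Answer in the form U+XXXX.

U+ECEF3

Offset 0: leading byte 0xF0 = 11110000 → 4-byte char #1 = F0 90 80 AB.
Offset 4: leading byte 0xF0 = 11110000 → 4-byte char #2 = F0 90 90 8B.
Offset 8: leading byte 0xC5 = 11000101 → 2-byte char #3 = C5 90.
Offset 10: leading byte 0xE9 = 11101001 → 3-byte char #4 = E9 92 94.
Offset 13: leading byte 0xF3 = 11110011 → 4-byte char #5 = F3 AC 96 99.
Offset 17: leading byte 0xF2 = 11110010 → 4-byte char #6 = F2 9C 8E B8.
Offset 21: leading byte 0xF0 = 11110000 → 4-byte char #7 = F0 9F 9A BC.
Offset 25: leading byte 0xD7 = 11010111 → 2-byte char #8 = D7 A3.
Offset 27: leading byte 0xF3 = 11110011 → 4-byte char #9 = F3 AC BB B3.
Leading byte 0xF3 = 11110011 matches 11110xxx → 4-byte sequence.
Byte 1: 0xF3 = 11110011, payload 011 (3 bits).
Byte 2: 0xAC = 10101100 (10xxxxxx ✓), payload 101100.
Byte 3: 0xBB = 10111011 (10xxxxxx ✓), payload 111011.
Byte 4: 0xB3 = 10110011 (10xxxxxx ✓), payload 110011.
Concatenate: 011101100111011110011 = 0xECEF3 (21 bits → U+ECEF3).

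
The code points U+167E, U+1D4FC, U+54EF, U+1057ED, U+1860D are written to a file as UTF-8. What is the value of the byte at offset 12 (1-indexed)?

1-indexed offset 12 is 0-indexed offset 11.
U+167E → 3-byte form E1 99 BE at offsets 0–2.
U+1D4FC → 4-byte form F0 9D 93 BC at offsets 3–6.
U+54EF → 3-byte form E5 93 AF at offsets 7–9.
U+1057ED → 4-byte form F4 85 9F AD at offsets 10–13.
Offset 11 falls in char 4's range; it's byte 2 of F4 85 9F AD = 0x85.

0x85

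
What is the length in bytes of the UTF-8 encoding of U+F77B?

U+F77B = 0xF77B. UTF-8 uses 1 byte below 0x80, 2 below 0x800, 3 below 0x10000, 4 up to 0x10FFFF. 0xF77B is in U+0800–U+FFFF → 3 bytes.

3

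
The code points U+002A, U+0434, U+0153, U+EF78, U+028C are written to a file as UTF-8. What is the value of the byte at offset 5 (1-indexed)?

0x93

1-indexed offset 5 is 0-indexed offset 4.
U+002A → 1-byte form 2A at offsets 0–0.
U+0434 → 2-byte form D0 B4 at offsets 1–2.
U+0153 → 2-byte form C5 93 at offsets 3–4.
Offset 4 falls in char 3's range; it's byte 2 of C5 93 = 0x93.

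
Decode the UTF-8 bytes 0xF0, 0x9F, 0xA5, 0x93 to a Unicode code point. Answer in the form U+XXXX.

Leading byte 0xF0 = 11110000 matches 11110xxx → 4-byte sequence.
Byte 1: 0xF0 = 11110000, payload 000 (3 bits).
Byte 2: 0x9F = 10011111 (10xxxxxx ✓), payload 011111.
Byte 3: 0xA5 = 10100101 (10xxxxxx ✓), payload 100101.
Byte 4: 0x93 = 10010011 (10xxxxxx ✓), payload 010011.
Concatenate: 000011111100101010011 = 0x1F953 (21 bits → U+1F953).

U+1F953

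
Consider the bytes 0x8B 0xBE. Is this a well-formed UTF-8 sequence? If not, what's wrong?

invalid (continuation byte with no leading byte)

Byte 0x8B = 10001011 has the form 10xxxxxx — a continuation byte — but there is no preceding leading byte.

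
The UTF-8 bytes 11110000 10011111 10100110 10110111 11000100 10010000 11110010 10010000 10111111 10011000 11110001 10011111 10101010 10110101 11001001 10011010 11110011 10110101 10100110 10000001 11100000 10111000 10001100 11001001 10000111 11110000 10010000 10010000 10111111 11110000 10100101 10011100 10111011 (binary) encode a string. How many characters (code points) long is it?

Byte at offset 0: 0xF0 = 11110000 → 4-byte char (#1). Advance 4.
Byte at offset 4: 0xC4 = 11000100 → 2-byte char (#2). Advance 2.
Byte at offset 6: 0xF2 = 11110010 → 4-byte char (#3). Advance 4.
Byte at offset 10: 0xF1 = 11110001 → 4-byte char (#4). Advance 4.
Byte at offset 14: 0xC9 = 11001001 → 2-byte char (#5). Advance 2.
Byte at offset 16: 0xF3 = 11110011 → 4-byte char (#6). Advance 4.
Byte at offset 20: 0xE0 = 11100000 → 3-byte char (#7). Advance 3.
Byte at offset 23: 0xC9 = 11001001 → 2-byte char (#8). Advance 2.
Byte at offset 25: 0xF0 = 11110000 → 4-byte char (#9). Advance 4.
Byte at offset 29: 0xF0 = 11110000 → 4-byte char (#10). Advance 4.
Reached end at offset 33 after 10 code points.

10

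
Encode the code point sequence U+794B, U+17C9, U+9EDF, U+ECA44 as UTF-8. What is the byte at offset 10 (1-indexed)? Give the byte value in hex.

0xF3

1-indexed offset 10 is 0-indexed offset 9.
U+794B → 3-byte form E7 A5 8B at offsets 0–2.
U+17C9 → 3-byte form E1 9F 89 at offsets 3–5.
U+9EDF → 3-byte form E9 BB 9F at offsets 6–8.
U+ECA44 → 4-byte form F3 AC A9 84 at offsets 9–12.
Offset 9 falls in char 4's range; it's byte 1 of F3 AC A9 84 = 0xF3.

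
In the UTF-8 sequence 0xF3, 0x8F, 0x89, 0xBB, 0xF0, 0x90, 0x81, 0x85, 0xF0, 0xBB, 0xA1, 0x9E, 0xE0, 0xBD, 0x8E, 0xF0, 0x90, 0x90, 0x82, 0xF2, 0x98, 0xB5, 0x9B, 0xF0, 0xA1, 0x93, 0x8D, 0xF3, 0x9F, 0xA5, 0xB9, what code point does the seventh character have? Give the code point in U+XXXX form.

Offset 0: leading byte 0xF3 = 11110011 → 4-byte char #1 = F3 8F 89 BB.
Offset 4: leading byte 0xF0 = 11110000 → 4-byte char #2 = F0 90 81 85.
Offset 8: leading byte 0xF0 = 11110000 → 4-byte char #3 = F0 BB A1 9E.
Offset 12: leading byte 0xE0 = 11100000 → 3-byte char #4 = E0 BD 8E.
Offset 15: leading byte 0xF0 = 11110000 → 4-byte char #5 = F0 90 90 82.
Offset 19: leading byte 0xF2 = 11110010 → 4-byte char #6 = F2 98 B5 9B.
Offset 23: leading byte 0xF0 = 11110000 → 4-byte char #7 = F0 A1 93 8D.
Leading byte 0xF0 = 11110000 matches 11110xxx → 4-byte sequence.
Byte 1: 0xF0 = 11110000, payload 000 (3 bits).
Byte 2: 0xA1 = 10100001 (10xxxxxx ✓), payload 100001.
Byte 3: 0x93 = 10010011 (10xxxxxx ✓), payload 010011.
Byte 4: 0x8D = 10001101 (10xxxxxx ✓), payload 001101.
Concatenate: 000100001010011001101 = 0x214CD (21 bits → U+214CD).

U+214CD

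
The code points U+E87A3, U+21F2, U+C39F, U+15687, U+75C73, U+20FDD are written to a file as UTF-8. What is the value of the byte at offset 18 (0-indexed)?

U+E87A3 → 4-byte form F3 A8 9E A3 at offsets 0–3.
U+21F2 → 3-byte form E2 87 B2 at offsets 4–6.
U+C39F → 3-byte form EC 8E 9F at offsets 7–9.
U+15687 → 4-byte form F0 95 9A 87 at offsets 10–13.
U+75C73 → 4-byte form F1 B5 B1 B3 at offsets 14–17.
U+20FDD → 4-byte form F0 A0 BF 9D at offsets 18–21.
Offset 18 falls in char 6's range; it's byte 1 of F0 A0 BF 9D = 0xF0.

0xF0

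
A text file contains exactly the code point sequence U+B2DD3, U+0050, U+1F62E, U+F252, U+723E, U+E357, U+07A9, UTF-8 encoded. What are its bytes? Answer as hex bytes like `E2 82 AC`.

F2 B2 B7 93 50 F0 9F 98 AE EF 89 92 E7 88 BE EE 8D 97 DE A9

U+B2DD3: 4-byte form → F2 B2 B7 93.
U+0050: 1-byte form → 50.
U+1F62E: 4-byte form → F0 9F 98 AE.
U+F252: 3-byte form → EF 89 92.
U+723E: 3-byte form → E7 88 BE.
U+E357: 3-byte form → EE 8D 97.
U+07A9: 2-byte form → DE A9.
Concatenated (20 bytes): F2 B2 B7 93 50 F0 9F 98 AE EF 89 92 E7 88 BE EE 8D 97 DE A9.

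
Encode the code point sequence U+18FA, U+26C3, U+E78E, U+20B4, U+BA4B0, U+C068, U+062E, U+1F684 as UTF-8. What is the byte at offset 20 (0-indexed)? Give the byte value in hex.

U+18FA → 3-byte form E1 A3 BA at offsets 0–2.
U+26C3 → 3-byte form E2 9B 83 at offsets 3–5.
U+E78E → 3-byte form EE 9E 8E at offsets 6–8.
U+20B4 → 3-byte form E2 82 B4 at offsets 9–11.
U+BA4B0 → 4-byte form F2 BA 92 B0 at offsets 12–15.
U+C068 → 3-byte form EC 81 A8 at offsets 16–18.
U+062E → 2-byte form D8 AE at offsets 19–20.
Offset 20 falls in char 7's range; it's byte 2 of D8 AE = 0xAE.

0xAE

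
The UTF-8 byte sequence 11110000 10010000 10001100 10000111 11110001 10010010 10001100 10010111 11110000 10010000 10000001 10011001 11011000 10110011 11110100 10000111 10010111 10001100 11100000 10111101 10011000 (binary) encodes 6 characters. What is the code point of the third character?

U+10059

Offset 0: leading byte 0xF0 = 11110000 → 4-byte char #1 = F0 90 8C 87.
Offset 4: leading byte 0xF1 = 11110001 → 4-byte char #2 = F1 92 8C 97.
Offset 8: leading byte 0xF0 = 11110000 → 4-byte char #3 = F0 90 81 99.
Leading byte 0xF0 = 11110000 matches 11110xxx → 4-byte sequence.
Byte 1: 0xF0 = 11110000, payload 000 (3 bits).
Byte 2: 0x90 = 10010000 (10xxxxxx ✓), payload 010000.
Byte 3: 0x81 = 10000001 (10xxxxxx ✓), payload 000001.
Byte 4: 0x99 = 10011001 (10xxxxxx ✓), payload 011001.
Concatenate: 000010000000001011001 = 0x10059 (21 bits → U+10059).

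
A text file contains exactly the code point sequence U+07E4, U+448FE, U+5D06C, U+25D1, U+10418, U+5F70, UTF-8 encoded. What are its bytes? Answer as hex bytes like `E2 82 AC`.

DF A4 F1 84 A3 BE F1 9D 81 AC E2 97 91 F0 90 90 98 E5 BD B0

U+07E4: 2-byte form → DF A4.
U+448FE: 4-byte form → F1 84 A3 BE.
U+5D06C: 4-byte form → F1 9D 81 AC.
U+25D1: 3-byte form → E2 97 91.
U+10418: 4-byte form → F0 90 90 98.
U+5F70: 3-byte form → E5 BD B0.
Concatenated (20 bytes): DF A4 F1 84 A3 BE F1 9D 81 AC E2 97 91 F0 90 90 98 E5 BD B0.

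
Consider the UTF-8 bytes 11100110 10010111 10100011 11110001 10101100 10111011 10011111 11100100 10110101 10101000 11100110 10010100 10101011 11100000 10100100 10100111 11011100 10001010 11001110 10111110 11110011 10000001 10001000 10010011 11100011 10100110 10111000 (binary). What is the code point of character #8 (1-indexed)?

Offset 0: leading byte 0xE6 = 11100110 → 3-byte char #1 = E6 97 A3.
Offset 3: leading byte 0xF1 = 11110001 → 4-byte char #2 = F1 AC BB 9F.
Offset 7: leading byte 0xE4 = 11100100 → 3-byte char #3 = E4 B5 A8.
Offset 10: leading byte 0xE6 = 11100110 → 3-byte char #4 = E6 94 AB.
Offset 13: leading byte 0xE0 = 11100000 → 3-byte char #5 = E0 A4 A7.
Offset 16: leading byte 0xDC = 11011100 → 2-byte char #6 = DC 8A.
Offset 18: leading byte 0xCE = 11001110 → 2-byte char #7 = CE BE.
Offset 20: leading byte 0xF3 = 11110011 → 4-byte char #8 = F3 81 88 93.
Leading byte 0xF3 = 11110011 matches 11110xxx → 4-byte sequence.
Byte 1: 0xF3 = 11110011, payload 011 (3 bits).
Byte 2: 0x81 = 10000001 (10xxxxxx ✓), payload 000001.
Byte 3: 0x88 = 10001000 (10xxxxxx ✓), payload 001000.
Byte 4: 0x93 = 10010011 (10xxxxxx ✓), payload 010011.
Concatenate: 011000001001000010011 = 0xC1213 (21 bits → U+C1213).

U+C1213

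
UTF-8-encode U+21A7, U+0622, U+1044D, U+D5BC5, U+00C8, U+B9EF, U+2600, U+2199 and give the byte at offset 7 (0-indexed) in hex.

U+21A7 → 3-byte form E2 86 A7 at offsets 0–2.
U+0622 → 2-byte form D8 A2 at offsets 3–4.
U+1044D → 4-byte form F0 90 91 8D at offsets 5–8.
Offset 7 falls in char 3's range; it's byte 3 of F0 90 91 8D = 0x91.

0x91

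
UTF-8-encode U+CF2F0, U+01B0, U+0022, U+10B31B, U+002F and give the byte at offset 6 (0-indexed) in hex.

U+CF2F0 → 4-byte form F3 8F 8B B0 at offsets 0–3.
U+01B0 → 2-byte form C6 B0 at offsets 4–5.
U+0022 → 1-byte form 22 at offsets 6–6.
Offset 6 falls in char 3's range; it's byte 1 of 22 = 0x22.

0x22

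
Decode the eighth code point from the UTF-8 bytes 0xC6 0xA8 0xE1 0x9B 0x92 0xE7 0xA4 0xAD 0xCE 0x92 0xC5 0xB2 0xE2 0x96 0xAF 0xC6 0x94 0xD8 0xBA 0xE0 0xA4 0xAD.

Offset 0: leading byte 0xC6 = 11000110 → 2-byte char #1 = C6 A8.
Offset 2: leading byte 0xE1 = 11100001 → 3-byte char #2 = E1 9B 92.
Offset 5: leading byte 0xE7 = 11100111 → 3-byte char #3 = E7 A4 AD.
Offset 8: leading byte 0xCE = 11001110 → 2-byte char #4 = CE 92.
Offset 10: leading byte 0xC5 = 11000101 → 2-byte char #5 = C5 B2.
Offset 12: leading byte 0xE2 = 11100010 → 3-byte char #6 = E2 96 AF.
Offset 15: leading byte 0xC6 = 11000110 → 2-byte char #7 = C6 94.
Offset 17: leading byte 0xD8 = 11011000 → 2-byte char #8 = D8 BA.
Leading byte 0xD8 = 11011000 matches 110xxxxx → 2-byte sequence.
Byte 1: 0xD8 = 11011000, payload 11000 (5 bits).
Byte 2: 0xBA = 10111010 (10xxxxxx ✓), payload 111010.
Concatenate: 11000111010 = 0x63A (11 bits → U+063A).

U+063A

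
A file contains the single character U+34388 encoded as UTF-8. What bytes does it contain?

U+34388 = 0x34388 = 213896 decimal. In range U+10000–U+10FFFF → 4-byte form: 11110xxx 10xxxxxx 10xxxxxx 10xxxxxx.
Binary (21 bits): 000110100001110001000.
Split 3+6+6+6: 000 | 110100 | 001110 | 001000.
Byte 1: 11110000 = 0xF0.
Byte 2: 10110100 = 0xB4.
Byte 3: 10001110 = 0x8E.
Byte 4: 10001000 = 0x88.

F0 B4 8E 88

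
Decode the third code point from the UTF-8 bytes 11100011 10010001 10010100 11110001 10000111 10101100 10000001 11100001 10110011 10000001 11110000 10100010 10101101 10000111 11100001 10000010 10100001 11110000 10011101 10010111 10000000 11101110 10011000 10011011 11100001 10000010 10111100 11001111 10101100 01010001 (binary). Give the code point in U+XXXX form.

U+1CC1

Offset 0: leading byte 0xE3 = 11100011 → 3-byte char #1 = E3 91 94.
Offset 3: leading byte 0xF1 = 11110001 → 4-byte char #2 = F1 87 AC 81.
Offset 7: leading byte 0xE1 = 11100001 → 3-byte char #3 = E1 B3 81.
Leading byte 0xE1 = 11100001 matches 1110xxxx → 3-byte sequence.
Byte 1: 0xE1 = 11100001, payload 0001 (4 bits).
Byte 2: 0xB3 = 10110011 (10xxxxxx ✓), payload 110011.
Byte 3: 0x81 = 10000001 (10xxxxxx ✓), payload 000001.
Concatenate: 0001110011000001 = 0x1CC1 (16 bits → U+1CC1).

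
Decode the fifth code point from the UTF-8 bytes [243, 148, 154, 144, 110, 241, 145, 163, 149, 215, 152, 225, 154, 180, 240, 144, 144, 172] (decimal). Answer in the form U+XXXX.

Offset 0: leading byte 0xF3 = 11110011 → 4-byte char #1 = F3 94 9A 90.
Offset 4: leading byte 0x6E = 01101110 → 1-byte char #2 = 6E.
Offset 5: leading byte 0xF1 = 11110001 → 4-byte char #3 = F1 91 A3 95.
Offset 9: leading byte 0xD7 = 11010111 → 2-byte char #4 = D7 98.
Offset 11: leading byte 0xE1 = 11100001 → 3-byte char #5 = E1 9A B4.
Leading byte 0xE1 = 11100001 matches 1110xxxx → 3-byte sequence.
Byte 1: 0xE1 = 11100001, payload 0001 (4 bits).
Byte 2: 0x9A = 10011010 (10xxxxxx ✓), payload 011010.
Byte 3: 0xB4 = 10110100 (10xxxxxx ✓), payload 110100.
Concatenate: 0001011010110100 = 0x16B4 (16 bits → U+16B4).

U+16B4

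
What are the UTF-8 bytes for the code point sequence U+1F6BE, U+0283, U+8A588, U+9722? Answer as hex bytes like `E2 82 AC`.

U+1F6BE: 4-byte form → F0 9F 9A BE.
U+0283: 2-byte form → CA 83.
U+8A588: 4-byte form → F2 8A 96 88.
U+9722: 3-byte form → E9 9C A2.
Concatenated (13 bytes): F0 9F 9A BE CA 83 F2 8A 96 88 E9 9C A2.

F0 9F 9A BE CA 83 F2 8A 96 88 E9 9C A2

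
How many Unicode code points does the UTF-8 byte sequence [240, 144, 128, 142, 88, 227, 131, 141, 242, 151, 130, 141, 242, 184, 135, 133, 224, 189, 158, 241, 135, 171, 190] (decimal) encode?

Byte at offset 0: 0xF0 = 11110000 → 4-byte char (#1). Advance 4.
Byte at offset 4: 0x58 = 01011000 → 1-byte char (#2). Advance 1.
Byte at offset 5: 0xE3 = 11100011 → 3-byte char (#3). Advance 3.
Byte at offset 8: 0xF2 = 11110010 → 4-byte char (#4). Advance 4.
Byte at offset 12: 0xF2 = 11110010 → 4-byte char (#5). Advance 4.
Byte at offset 16: 0xE0 = 11100000 → 3-byte char (#6). Advance 3.
Byte at offset 19: 0xF1 = 11110001 → 4-byte char (#7). Advance 4.
Reached end at offset 23 after 7 code points.

7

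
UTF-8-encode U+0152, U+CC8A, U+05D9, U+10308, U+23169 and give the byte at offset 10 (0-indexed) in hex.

0x88

U+0152 → 2-byte form C5 92 at offsets 0–1.
U+CC8A → 3-byte form EC B2 8A at offsets 2–4.
U+05D9 → 2-byte form D7 99 at offsets 5–6.
U+10308 → 4-byte form F0 90 8C 88 at offsets 7–10.
Offset 10 falls in char 4's range; it's byte 4 of F0 90 8C 88 = 0x88.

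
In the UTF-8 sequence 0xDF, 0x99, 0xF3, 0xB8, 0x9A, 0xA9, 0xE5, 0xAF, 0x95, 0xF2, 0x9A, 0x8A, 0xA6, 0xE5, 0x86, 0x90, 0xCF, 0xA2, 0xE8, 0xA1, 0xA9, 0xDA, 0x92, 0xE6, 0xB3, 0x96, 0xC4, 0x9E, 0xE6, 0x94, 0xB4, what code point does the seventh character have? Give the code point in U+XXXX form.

Offset 0: leading byte 0xDF = 11011111 → 2-byte char #1 = DF 99.
Offset 2: leading byte 0xF3 = 11110011 → 4-byte char #2 = F3 B8 9A A9.
Offset 6: leading byte 0xE5 = 11100101 → 3-byte char #3 = E5 AF 95.
Offset 9: leading byte 0xF2 = 11110010 → 4-byte char #4 = F2 9A 8A A6.
Offset 13: leading byte 0xE5 = 11100101 → 3-byte char #5 = E5 86 90.
Offset 16: leading byte 0xCF = 11001111 → 2-byte char #6 = CF A2.
Offset 18: leading byte 0xE8 = 11101000 → 3-byte char #7 = E8 A1 A9.
Leading byte 0xE8 = 11101000 matches 1110xxxx → 3-byte sequence.
Byte 1: 0xE8 = 11101000, payload 1000 (4 bits).
Byte 2: 0xA1 = 10100001 (10xxxxxx ✓), payload 100001.
Byte 3: 0xA9 = 10101001 (10xxxxxx ✓), payload 101001.
Concatenate: 1000100001101001 = 0x8869 (16 bits → U+8869).

U+8869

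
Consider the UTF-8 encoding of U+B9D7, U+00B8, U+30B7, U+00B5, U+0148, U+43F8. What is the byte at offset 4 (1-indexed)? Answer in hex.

0xC2

1-indexed offset 4 is 0-indexed offset 3.
U+B9D7 → 3-byte form EB A7 97 at offsets 0–2.
U+00B8 → 2-byte form C2 B8 at offsets 3–4.
Offset 3 falls in char 2's range; it's byte 1 of C2 B8 = 0xC2.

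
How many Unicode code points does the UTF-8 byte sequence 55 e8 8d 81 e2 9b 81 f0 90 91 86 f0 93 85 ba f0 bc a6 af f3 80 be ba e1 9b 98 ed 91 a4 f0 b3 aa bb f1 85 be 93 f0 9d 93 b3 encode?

12

Byte at offset 0: 0x55 = 01010101 → 1-byte char (#1). Advance 1.
Byte at offset 1: 0xE8 = 11101000 → 3-byte char (#2). Advance 3.
Byte at offset 4: 0xE2 = 11100010 → 3-byte char (#3). Advance 3.
Byte at offset 7: 0xF0 = 11110000 → 4-byte char (#4). Advance 4.
Byte at offset 11: 0xF0 = 11110000 → 4-byte char (#5). Advance 4.
Byte at offset 15: 0xF0 = 11110000 → 4-byte char (#6). Advance 4.
Byte at offset 19: 0xF3 = 11110011 → 4-byte char (#7). Advance 4.
Byte at offset 23: 0xE1 = 11100001 → 3-byte char (#8). Advance 3.
Byte at offset 26: 0xED = 11101101 → 3-byte char (#9). Advance 3.
Byte at offset 29: 0xF0 = 11110000 → 4-byte char (#10). Advance 4.
Byte at offset 33: 0xF1 = 11110001 → 4-byte char (#11). Advance 4.
Byte at offset 37: 0xF0 = 11110000 → 4-byte char (#12). Advance 4.
Reached end at offset 41 after 12 code points.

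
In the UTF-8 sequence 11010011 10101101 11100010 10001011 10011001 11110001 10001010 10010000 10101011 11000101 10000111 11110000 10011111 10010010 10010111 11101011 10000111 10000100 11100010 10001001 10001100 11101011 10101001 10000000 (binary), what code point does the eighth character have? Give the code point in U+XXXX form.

Offset 0: leading byte 0xD3 = 11010011 → 2-byte char #1 = D3 AD.
Offset 2: leading byte 0xE2 = 11100010 → 3-byte char #2 = E2 8B 99.
Offset 5: leading byte 0xF1 = 11110001 → 4-byte char #3 = F1 8A 90 AB.
Offset 9: leading byte 0xC5 = 11000101 → 2-byte char #4 = C5 87.
Offset 11: leading byte 0xF0 = 11110000 → 4-byte char #5 = F0 9F 92 97.
Offset 15: leading byte 0xEB = 11101011 → 3-byte char #6 = EB 87 84.
Offset 18: leading byte 0xE2 = 11100010 → 3-byte char #7 = E2 89 8C.
Offset 21: leading byte 0xEB = 11101011 → 3-byte char #8 = EB A9 80.
Leading byte 0xEB = 11101011 matches 1110xxxx → 3-byte sequence.
Byte 1: 0xEB = 11101011, payload 1011 (4 bits).
Byte 2: 0xA9 = 10101001 (10xxxxxx ✓), payload 101001.
Byte 3: 0x80 = 10000000 (10xxxxxx ✓), payload 000000.
Concatenate: 1011101001000000 = 0xBA40 (16 bits → U+BA40).

U+BA40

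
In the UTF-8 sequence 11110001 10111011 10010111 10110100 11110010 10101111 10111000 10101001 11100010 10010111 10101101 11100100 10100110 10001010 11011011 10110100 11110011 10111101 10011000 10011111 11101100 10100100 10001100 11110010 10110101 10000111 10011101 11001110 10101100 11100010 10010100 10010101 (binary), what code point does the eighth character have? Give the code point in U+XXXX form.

Offset 0: leading byte 0xF1 = 11110001 → 4-byte char #1 = F1 BB 97 B4.
Offset 4: leading byte 0xF2 = 11110010 → 4-byte char #2 = F2 AF B8 A9.
Offset 8: leading byte 0xE2 = 11100010 → 3-byte char #3 = E2 97 AD.
Offset 11: leading byte 0xE4 = 11100100 → 3-byte char #4 = E4 A6 8A.
Offset 14: leading byte 0xDB = 11011011 → 2-byte char #5 = DB B4.
Offset 16: leading byte 0xF3 = 11110011 → 4-byte char #6 = F3 BD 98 9F.
Offset 20: leading byte 0xEC = 11101100 → 3-byte char #7 = EC A4 8C.
Offset 23: leading byte 0xF2 = 11110010 → 4-byte char #8 = F2 B5 87 9D.
Leading byte 0xF2 = 11110010 matches 11110xxx → 4-byte sequence.
Byte 1: 0xF2 = 11110010, payload 010 (3 bits).
Byte 2: 0xB5 = 10110101 (10xxxxxx ✓), payload 110101.
Byte 3: 0x87 = 10000111 (10xxxxxx ✓), payload 000111.
Byte 4: 0x9D = 10011101 (10xxxxxx ✓), payload 011101.
Concatenate: 010110101000111011101 = 0xB51DD (21 bits → U+B51DD).

U+B51DD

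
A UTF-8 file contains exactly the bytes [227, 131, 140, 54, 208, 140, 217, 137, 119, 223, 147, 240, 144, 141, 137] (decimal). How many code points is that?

Byte at offset 0: 0xE3 = 11100011 → 3-byte char (#1). Advance 3.
Byte at offset 3: 0x36 = 00110110 → 1-byte char (#2). Advance 1.
Byte at offset 4: 0xD0 = 11010000 → 2-byte char (#3). Advance 2.
Byte at offset 6: 0xD9 = 11011001 → 2-byte char (#4). Advance 2.
Byte at offset 8: 0x77 = 01110111 → 1-byte char (#5). Advance 1.
Byte at offset 9: 0xDF = 11011111 → 2-byte char (#6). Advance 2.
Byte at offset 11: 0xF0 = 11110000 → 4-byte char (#7). Advance 4.
Reached end at offset 15 after 7 code points.

7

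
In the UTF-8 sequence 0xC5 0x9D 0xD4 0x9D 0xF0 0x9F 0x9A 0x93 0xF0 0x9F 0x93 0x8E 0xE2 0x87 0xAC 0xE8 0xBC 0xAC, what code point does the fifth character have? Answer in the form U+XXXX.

Offset 0: leading byte 0xC5 = 11000101 → 2-byte char #1 = C5 9D.
Offset 2: leading byte 0xD4 = 11010100 → 2-byte char #2 = D4 9D.
Offset 4: leading byte 0xF0 = 11110000 → 4-byte char #3 = F0 9F 9A 93.
Offset 8: leading byte 0xF0 = 11110000 → 4-byte char #4 = F0 9F 93 8E.
Offset 12: leading byte 0xE2 = 11100010 → 3-byte char #5 = E2 87 AC.
Leading byte 0xE2 = 11100010 matches 1110xxxx → 3-byte sequence.
Byte 1: 0xE2 = 11100010, payload 0010 (4 bits).
Byte 2: 0x87 = 10000111 (10xxxxxx ✓), payload 000111.
Byte 3: 0xAC = 10101100 (10xxxxxx ✓), payload 101100.
Concatenate: 0010000111101100 = 0x21EC (16 bits → U+21EC).

U+21EC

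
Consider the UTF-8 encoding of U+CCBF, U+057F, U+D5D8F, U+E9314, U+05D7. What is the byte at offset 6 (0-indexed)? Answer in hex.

0x95

U+CCBF → 3-byte form EC B2 BF at offsets 0–2.
U+057F → 2-byte form D5 BF at offsets 3–4.
U+D5D8F → 4-byte form F3 95 B6 8F at offsets 5–8.
Offset 6 falls in char 3's range; it's byte 2 of F3 95 B6 8F = 0x95.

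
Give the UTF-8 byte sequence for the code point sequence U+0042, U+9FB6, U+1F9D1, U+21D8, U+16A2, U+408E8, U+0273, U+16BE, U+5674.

U+0042: 1-byte form → 42.
U+9FB6: 3-byte form → E9 BE B6.
U+1F9D1: 4-byte form → F0 9F A7 91.
U+21D8: 3-byte form → E2 87 98.
U+16A2: 3-byte form → E1 9A A2.
U+408E8: 4-byte form → F1 80 A3 A8.
U+0273: 2-byte form → C9 B3.
U+16BE: 3-byte form → E1 9A BE.
U+5674: 3-byte form → E5 99 B4.
Concatenated (26 bytes): 42 E9 BE B6 F0 9F A7 91 E2 87 98 E1 9A A2 F1 80 A3 A8 C9 B3 E1 9A BE E5 99 B4.

42 E9 BE B6 F0 9F A7 91 E2 87 98 E1 9A A2 F1 80 A3 A8 C9 B3 E1 9A BE E5 99 B4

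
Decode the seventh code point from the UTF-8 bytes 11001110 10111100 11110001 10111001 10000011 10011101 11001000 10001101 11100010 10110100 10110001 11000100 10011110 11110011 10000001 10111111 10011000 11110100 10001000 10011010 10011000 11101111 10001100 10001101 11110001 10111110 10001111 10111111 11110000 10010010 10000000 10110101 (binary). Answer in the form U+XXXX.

Offset 0: leading byte 0xCE = 11001110 → 2-byte char #1 = CE BC.
Offset 2: leading byte 0xF1 = 11110001 → 4-byte char #2 = F1 B9 83 9D.
Offset 6: leading byte 0xC8 = 11001000 → 2-byte char #3 = C8 8D.
Offset 8: leading byte 0xE2 = 11100010 → 3-byte char #4 = E2 B4 B1.
Offset 11: leading byte 0xC4 = 11000100 → 2-byte char #5 = C4 9E.
Offset 13: leading byte 0xF3 = 11110011 → 4-byte char #6 = F3 81 BF 98.
Offset 17: leading byte 0xF4 = 11110100 → 4-byte char #7 = F4 88 9A 98.
Leading byte 0xF4 = 11110100 matches 11110xxx → 4-byte sequence.
Byte 1: 0xF4 = 11110100, payload 100 (3 bits).
Byte 2: 0x88 = 10001000 (10xxxxxx ✓), payload 001000.
Byte 3: 0x9A = 10011010 (10xxxxxx ✓), payload 011010.
Byte 4: 0x98 = 10011000 (10xxxxxx ✓), payload 011000.
Concatenate: 100001000011010011000 = 0x108698 (21 bits → U+108698).

U+108698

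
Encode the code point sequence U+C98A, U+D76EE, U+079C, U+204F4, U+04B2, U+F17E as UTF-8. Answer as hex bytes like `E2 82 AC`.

U+C98A: 3-byte form → EC A6 8A.
U+D76EE: 4-byte form → F3 97 9B AE.
U+079C: 2-byte form → DE 9C.
U+204F4: 4-byte form → F0 A0 93 B4.
U+04B2: 2-byte form → D2 B2.
U+F17E: 3-byte form → EF 85 BE.
Concatenated (18 bytes): EC A6 8A F3 97 9B AE DE 9C F0 A0 93 B4 D2 B2 EF 85 BE.

EC A6 8A F3 97 9B AE DE 9C F0 A0 93 B4 D2 B2 EF 85 BE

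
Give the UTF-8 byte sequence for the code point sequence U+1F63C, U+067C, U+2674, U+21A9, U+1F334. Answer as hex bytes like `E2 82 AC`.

U+1F63C: 4-byte form → F0 9F 98 BC.
U+067C: 2-byte form → D9 BC.
U+2674: 3-byte form → E2 99 B4.
U+21A9: 3-byte form → E2 86 A9.
U+1F334: 4-byte form → F0 9F 8C B4.
Concatenated (16 bytes): F0 9F 98 BC D9 BC E2 99 B4 E2 86 A9 F0 9F 8C B4.

F0 9F 98 BC D9 BC E2 99 B4 E2 86 A9 F0 9F 8C B4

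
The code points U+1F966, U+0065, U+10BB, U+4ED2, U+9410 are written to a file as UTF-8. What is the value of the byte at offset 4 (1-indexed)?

1-indexed offset 4 is 0-indexed offset 3.
U+1F966 → 4-byte form F0 9F A5 A6 at offsets 0–3.
Offset 3 falls in char 1's range; it's byte 4 of F0 9F A5 A6 = 0xA6.

0xA6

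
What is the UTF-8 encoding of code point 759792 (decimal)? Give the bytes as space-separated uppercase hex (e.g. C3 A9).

U+B97F0 = 0xB97F0 = 759792 decimal. In range U+10000–U+10FFFF → 4-byte form: 11110xxx 10xxxxxx 10xxxxxx 10xxxxxx.
Binary (21 bits): 010111001011111110000.
Split 3+6+6+6: 010 | 111001 | 011111 | 110000.
Byte 1: 11110010 = 0xF2.
Byte 2: 10111001 = 0xB9.
Byte 3: 10011111 = 0x9F.
Byte 4: 10110000 = 0xB0.

F2 B9 9F B0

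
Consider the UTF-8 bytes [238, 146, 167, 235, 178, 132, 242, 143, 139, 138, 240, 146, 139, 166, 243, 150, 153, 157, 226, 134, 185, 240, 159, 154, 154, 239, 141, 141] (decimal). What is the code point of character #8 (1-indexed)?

U+F34D

Offset 0: leading byte 0xEE = 11101110 → 3-byte char #1 = EE 92 A7.
Offset 3: leading byte 0xEB = 11101011 → 3-byte char #2 = EB B2 84.
Offset 6: leading byte 0xF2 = 11110010 → 4-byte char #3 = F2 8F 8B 8A.
Offset 10: leading byte 0xF0 = 11110000 → 4-byte char #4 = F0 92 8B A6.
Offset 14: leading byte 0xF3 = 11110011 → 4-byte char #5 = F3 96 99 9D.
Offset 18: leading byte 0xE2 = 11100010 → 3-byte char #6 = E2 86 B9.
Offset 21: leading byte 0xF0 = 11110000 → 4-byte char #7 = F0 9F 9A 9A.
Offset 25: leading byte 0xEF = 11101111 → 3-byte char #8 = EF 8D 8D.
Leading byte 0xEF = 11101111 matches 1110xxxx → 3-byte sequence.
Byte 1: 0xEF = 11101111, payload 1111 (4 bits).
Byte 2: 0x8D = 10001101 (10xxxxxx ✓), payload 001101.
Byte 3: 0x8D = 10001101 (10xxxxxx ✓), payload 001101.
Concatenate: 1111001101001101 = 0xF34D (16 bits → U+F34D).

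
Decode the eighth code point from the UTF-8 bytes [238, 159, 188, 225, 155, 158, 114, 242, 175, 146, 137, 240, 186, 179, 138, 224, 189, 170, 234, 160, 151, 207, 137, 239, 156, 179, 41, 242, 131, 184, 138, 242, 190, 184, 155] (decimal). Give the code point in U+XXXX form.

U+03C9

Offset 0: leading byte 0xEE = 11101110 → 3-byte char #1 = EE 9F BC.
Offset 3: leading byte 0xE1 = 11100001 → 3-byte char #2 = E1 9B 9E.
Offset 6: leading byte 0x72 = 01110010 → 1-byte char #3 = 72.
Offset 7: leading byte 0xF2 = 11110010 → 4-byte char #4 = F2 AF 92 89.
Offset 11: leading byte 0xF0 = 11110000 → 4-byte char #5 = F0 BA B3 8A.
Offset 15: leading byte 0xE0 = 11100000 → 3-byte char #6 = E0 BD AA.
Offset 18: leading byte 0xEA = 11101010 → 3-byte char #7 = EA A0 97.
Offset 21: leading byte 0xCF = 11001111 → 2-byte char #8 = CF 89.
Leading byte 0xCF = 11001111 matches 110xxxxx → 2-byte sequence.
Byte 1: 0xCF = 11001111, payload 01111 (5 bits).
Byte 2: 0x89 = 10001001 (10xxxxxx ✓), payload 001001.
Concatenate: 01111001001 = 0x3C9 (11 bits → U+03C9).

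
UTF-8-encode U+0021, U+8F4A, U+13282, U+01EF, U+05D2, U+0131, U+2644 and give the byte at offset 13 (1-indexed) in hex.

1-indexed offset 13 is 0-indexed offset 12.
U+0021 → 1-byte form 21 at offsets 0–0.
U+8F4A → 3-byte form E8 BD 8A at offsets 1–3.
U+13282 → 4-byte form F0 93 8A 82 at offsets 4–7.
U+01EF → 2-byte form C7 AF at offsets 8–9.
U+05D2 → 2-byte form D7 92 at offsets 10–11.
U+0131 → 2-byte form C4 B1 at offsets 12–13.
Offset 12 falls in char 6's range; it's byte 1 of C4 B1 = 0xC4.

0xC4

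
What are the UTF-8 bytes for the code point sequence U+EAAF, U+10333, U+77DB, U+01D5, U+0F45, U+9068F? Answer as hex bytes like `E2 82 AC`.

EE AA AF F0 90 8C B3 E7 9F 9B C7 95 E0 BD 85 F2 90 9A 8F

U+EAAF: 3-byte form → EE AA AF.
U+10333: 4-byte form → F0 90 8C B3.
U+77DB: 3-byte form → E7 9F 9B.
U+01D5: 2-byte form → C7 95.
U+0F45: 3-byte form → E0 BD 85.
U+9068F: 4-byte form → F2 90 9A 8F.
Concatenated (19 bytes): EE AA AF F0 90 8C B3 E7 9F 9B C7 95 E0 BD 85 F2 90 9A 8F.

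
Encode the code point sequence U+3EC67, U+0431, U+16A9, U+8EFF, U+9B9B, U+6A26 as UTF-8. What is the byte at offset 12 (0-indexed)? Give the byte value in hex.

0xE9

U+3EC67 → 4-byte form F0 BE B1 A7 at offsets 0–3.
U+0431 → 2-byte form D0 B1 at offsets 4–5.
U+16A9 → 3-byte form E1 9A A9 at offsets 6–8.
U+8EFF → 3-byte form E8 BB BF at offsets 9–11.
U+9B9B → 3-byte form E9 AE 9B at offsets 12–14.
Offset 12 falls in char 5's range; it's byte 1 of E9 AE 9B = 0xE9.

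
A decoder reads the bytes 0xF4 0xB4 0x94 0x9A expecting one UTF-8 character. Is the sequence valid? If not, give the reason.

Leading byte 0xF4 = 11110100 → 4-byte form.
Payload = 0x13451A, which exceeds U+10FFFF, the maximum Unicode code point. (Leading bytes F5–FF, or F4 followed by ≥ 0x90, are invalid.)

invalid (encodes a value above U+10FFFF)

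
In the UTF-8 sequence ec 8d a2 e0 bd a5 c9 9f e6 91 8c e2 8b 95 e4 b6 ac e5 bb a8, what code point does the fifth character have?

U+22D5

Offset 0: leading byte 0xEC = 11101100 → 3-byte char #1 = EC 8D A2.
Offset 3: leading byte 0xE0 = 11100000 → 3-byte char #2 = E0 BD A5.
Offset 6: leading byte 0xC9 = 11001001 → 2-byte char #3 = C9 9F.
Offset 8: leading byte 0xE6 = 11100110 → 3-byte char #4 = E6 91 8C.
Offset 11: leading byte 0xE2 = 11100010 → 3-byte char #5 = E2 8B 95.
Leading byte 0xE2 = 11100010 matches 1110xxxx → 3-byte sequence.
Byte 1: 0xE2 = 11100010, payload 0010 (4 bits).
Byte 2: 0x8B = 10001011 (10xxxxxx ✓), payload 001011.
Byte 3: 0x95 = 10010101 (10xxxxxx ✓), payload 010101.
Concatenate: 0010001011010101 = 0x22D5 (16 bits → U+22D5).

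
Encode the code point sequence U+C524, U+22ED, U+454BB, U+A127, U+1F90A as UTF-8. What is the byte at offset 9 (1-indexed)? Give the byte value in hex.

0x92

1-indexed offset 9 is 0-indexed offset 8.
U+C524 → 3-byte form EC 94 A4 at offsets 0–2.
U+22ED → 3-byte form E2 8B AD at offsets 3–5.
U+454BB → 4-byte form F1 85 92 BB at offsets 6–9.
Offset 8 falls in char 3's range; it's byte 3 of F1 85 92 BB = 0x92.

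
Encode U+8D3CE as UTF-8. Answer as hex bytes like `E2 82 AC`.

U+8D3CE = 0x8D3CE = 578510 decimal. In range U+10000–U+10FFFF → 4-byte form: 11110xxx 10xxxxxx 10xxxxxx 10xxxxxx.
Binary (21 bits): 010001101001111001110.
Split 3+6+6+6: 010 | 001101 | 001111 | 001110.
Byte 1: 11110010 = 0xF2.
Byte 2: 10001101 = 0x8D.
Byte 3: 10001111 = 0x8F.
Byte 4: 10001110 = 0x8E.

F2 8D 8F 8E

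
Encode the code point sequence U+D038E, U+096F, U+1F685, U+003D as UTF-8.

F3 90 8E 8E E0 A5 AF F0 9F 9A 85 3D

U+D038E: 4-byte form → F3 90 8E 8E.
U+096F: 3-byte form → E0 A5 AF.
U+1F685: 4-byte form → F0 9F 9A 85.
U+003D: 1-byte form → 3D.
Concatenated (12 bytes): F3 90 8E 8E E0 A5 AF F0 9F 9A 85 3D.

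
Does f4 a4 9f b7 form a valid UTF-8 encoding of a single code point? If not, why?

Leading byte 0xF4 = 11110100 → 4-byte form.
Payload = 0x1247F7, which exceeds U+10FFFF, the maximum Unicode code point. (Leading bytes F5–FF, or F4 followed by ≥ 0x90, are invalid.)

invalid (encodes a value above U+10FFFF)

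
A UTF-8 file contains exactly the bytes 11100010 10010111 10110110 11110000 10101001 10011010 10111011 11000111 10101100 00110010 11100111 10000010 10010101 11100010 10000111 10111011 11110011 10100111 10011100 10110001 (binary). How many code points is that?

7

Byte at offset 0: 0xE2 = 11100010 → 3-byte char (#1). Advance 3.
Byte at offset 3: 0xF0 = 11110000 → 4-byte char (#2). Advance 4.
Byte at offset 7: 0xC7 = 11000111 → 2-byte char (#3). Advance 2.
Byte at offset 9: 0x32 = 00110010 → 1-byte char (#4). Advance 1.
Byte at offset 10: 0xE7 = 11100111 → 3-byte char (#5). Advance 3.
Byte at offset 13: 0xE2 = 11100010 → 3-byte char (#6). Advance 3.
Byte at offset 16: 0xF3 = 11110011 → 4-byte char (#7). Advance 4.
Reached end at offset 20 after 7 code points.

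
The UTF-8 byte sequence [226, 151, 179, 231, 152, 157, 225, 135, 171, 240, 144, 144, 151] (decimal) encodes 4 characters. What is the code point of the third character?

Offset 0: leading byte 0xE2 = 11100010 → 3-byte char #1 = E2 97 B3.
Offset 3: leading byte 0xE7 = 11100111 → 3-byte char #2 = E7 98 9D.
Offset 6: leading byte 0xE1 = 11100001 → 3-byte char #3 = E1 87 AB.
Leading byte 0xE1 = 11100001 matches 1110xxxx → 3-byte sequence.
Byte 1: 0xE1 = 11100001, payload 0001 (4 bits).
Byte 2: 0x87 = 10000111 (10xxxxxx ✓), payload 000111.
Byte 3: 0xAB = 10101011 (10xxxxxx ✓), payload 101011.
Concatenate: 0001000111101011 = 0x11EB (16 bits → U+11EB).

U+11EB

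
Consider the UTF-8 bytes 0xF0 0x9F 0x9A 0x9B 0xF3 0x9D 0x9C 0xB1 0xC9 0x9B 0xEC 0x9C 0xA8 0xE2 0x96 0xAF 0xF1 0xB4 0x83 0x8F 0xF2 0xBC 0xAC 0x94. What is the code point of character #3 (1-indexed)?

U+025B

Offset 0: leading byte 0xF0 = 11110000 → 4-byte char #1 = F0 9F 9A 9B.
Offset 4: leading byte 0xF3 = 11110011 → 4-byte char #2 = F3 9D 9C B1.
Offset 8: leading byte 0xC9 = 11001001 → 2-byte char #3 = C9 9B.
Leading byte 0xC9 = 11001001 matches 110xxxxx → 2-byte sequence.
Byte 1: 0xC9 = 11001001, payload 01001 (5 bits).
Byte 2: 0x9B = 10011011 (10xxxxxx ✓), payload 011011.
Concatenate: 01001011011 = 0x25B (11 bits → U+025B).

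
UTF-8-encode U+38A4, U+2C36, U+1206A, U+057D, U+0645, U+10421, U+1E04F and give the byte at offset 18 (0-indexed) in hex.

0xF0

U+38A4 → 3-byte form E3 A2 A4 at offsets 0–2.
U+2C36 → 3-byte form E2 B0 B6 at offsets 3–5.
U+1206A → 4-byte form F0 92 81 AA at offsets 6–9.
U+057D → 2-byte form D5 BD at offsets 10–11.
U+0645 → 2-byte form D9 85 at offsets 12–13.
U+10421 → 4-byte form F0 90 90 A1 at offsets 14–17.
U+1E04F → 4-byte form F0 9E 81 8F at offsets 18–21.
Offset 18 falls in char 7's range; it's byte 1 of F0 9E 81 8F = 0xF0.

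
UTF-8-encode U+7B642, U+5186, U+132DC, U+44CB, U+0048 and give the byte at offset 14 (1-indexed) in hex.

1-indexed offset 14 is 0-indexed offset 13.
U+7B642 → 4-byte form F1 BB 99 82 at offsets 0–3.
U+5186 → 3-byte form E5 86 86 at offsets 4–6.
U+132DC → 4-byte form F0 93 8B 9C at offsets 7–10.
U+44CB → 3-byte form E4 93 8B at offsets 11–13.
Offset 13 falls in char 4's range; it's byte 3 of E4 93 8B = 0x8B.

0x8B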